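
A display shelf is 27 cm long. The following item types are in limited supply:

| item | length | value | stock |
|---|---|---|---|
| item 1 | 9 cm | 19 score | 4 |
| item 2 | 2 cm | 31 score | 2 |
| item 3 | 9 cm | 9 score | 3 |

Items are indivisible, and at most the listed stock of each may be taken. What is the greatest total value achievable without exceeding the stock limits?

100 score

Best selections within length 27 and stock limits:
- 2×item 1 + 2×item 2: length 22, value 100
- 1×item 1 + 2×item 2 + 1×item 3: length 22, value 90
- 1×item 1 + 2×item 2: length 13, value 81
Best: 100 score.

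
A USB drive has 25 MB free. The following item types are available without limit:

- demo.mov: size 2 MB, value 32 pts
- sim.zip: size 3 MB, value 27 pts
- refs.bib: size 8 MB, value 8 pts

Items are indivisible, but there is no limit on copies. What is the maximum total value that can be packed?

384 pts

Best value-per-unit is demo.mov at 32/2, and filling with it alone uses size 12×2=24. No mix of the others beats 12×32 = 384.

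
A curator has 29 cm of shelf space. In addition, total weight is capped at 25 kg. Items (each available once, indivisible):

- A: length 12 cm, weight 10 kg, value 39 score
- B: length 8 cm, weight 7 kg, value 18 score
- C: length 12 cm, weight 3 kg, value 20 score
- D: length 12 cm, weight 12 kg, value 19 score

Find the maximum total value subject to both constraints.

Feasible sets respecting both limits:
- A+C: length 24, weight 13, value 59
- A+D: length 24, weight 22, value 58
- A+B: length 20, weight 17, value 57
- A: length 12, weight 10, value 39
Best: 59 score.

59 score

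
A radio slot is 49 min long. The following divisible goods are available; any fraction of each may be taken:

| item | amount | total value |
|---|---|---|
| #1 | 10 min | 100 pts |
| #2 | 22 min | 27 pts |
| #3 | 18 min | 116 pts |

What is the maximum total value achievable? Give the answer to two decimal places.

241.77

Take in order of value per unit:
- #1 (100/10 per unit): all 10 → value 100, running total 100.00
- #3 (116/18 per unit): all 18 → value 116, running total 216.00
- #2 (27/22 per unit): 21 of 22 → value 21×27/22 = 25.7727, running total 241.77
Total 241.77.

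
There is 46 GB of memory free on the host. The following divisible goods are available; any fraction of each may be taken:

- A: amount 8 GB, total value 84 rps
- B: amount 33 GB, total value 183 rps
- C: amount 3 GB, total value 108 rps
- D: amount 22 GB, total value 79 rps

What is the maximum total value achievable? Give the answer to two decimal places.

382.18

Take in order of value per unit:
- C (108/3 per unit): all 3 → value 108, running total 108.00
- A (84/8 per unit): all 8 → value 84, running total 192.00
- B (183/33 per unit): all 33 → value 183, running total 375.00
- D (79/22 per unit): 2 of 22 → value 2×79/22 = 7.1818, running total 382.18
Total 382.18.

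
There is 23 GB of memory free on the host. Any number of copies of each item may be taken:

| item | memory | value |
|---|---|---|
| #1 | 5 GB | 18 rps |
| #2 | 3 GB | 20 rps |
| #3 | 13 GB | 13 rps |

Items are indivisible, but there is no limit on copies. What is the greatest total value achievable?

140 rps

Best value-per-unit is #2 at 20/3, and filling with it alone uses memory 7×3=21. No mix of the others beats 7×20 = 140.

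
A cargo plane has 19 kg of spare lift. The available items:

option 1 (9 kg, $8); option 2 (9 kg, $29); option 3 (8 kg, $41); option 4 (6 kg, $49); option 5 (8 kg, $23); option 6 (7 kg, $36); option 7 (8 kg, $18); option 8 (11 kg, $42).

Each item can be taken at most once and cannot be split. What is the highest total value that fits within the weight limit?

Check high-value combinations within 19 kg:
- option 4+option 8: weight 6+11=17, value 49+42=91
- option 3+option 4: weight 8+6=14, value 41+49=90
- option 4+option 6: weight 6+7=13, value 49+36=85
- option 3+option 8: weight 8+11=19, value 41+42=83
Best: $91.

$91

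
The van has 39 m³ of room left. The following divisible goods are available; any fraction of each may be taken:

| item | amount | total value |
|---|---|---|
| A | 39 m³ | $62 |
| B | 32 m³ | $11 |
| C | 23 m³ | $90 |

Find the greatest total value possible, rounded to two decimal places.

115.44

Take in order of value per unit:
- C (90/23 per unit): all 23 → value 90, running total 90.00
- A (62/39 per unit): 16 of 39 → value 16×62/39 = 25.4359, running total 115.44
Total 115.44.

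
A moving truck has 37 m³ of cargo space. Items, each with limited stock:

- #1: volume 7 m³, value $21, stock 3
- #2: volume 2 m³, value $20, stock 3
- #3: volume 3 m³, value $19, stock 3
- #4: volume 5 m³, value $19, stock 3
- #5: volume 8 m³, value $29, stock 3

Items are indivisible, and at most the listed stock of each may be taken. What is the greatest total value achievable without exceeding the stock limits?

Top feasible selections:
- 1×#1 + 3×#2 + 3×#3 + 3×#4: volume 37, value 195
- 3×#2 + 3×#3 + 1×#4 + 2×#5: volume 36, value 194
Best: $195.

$195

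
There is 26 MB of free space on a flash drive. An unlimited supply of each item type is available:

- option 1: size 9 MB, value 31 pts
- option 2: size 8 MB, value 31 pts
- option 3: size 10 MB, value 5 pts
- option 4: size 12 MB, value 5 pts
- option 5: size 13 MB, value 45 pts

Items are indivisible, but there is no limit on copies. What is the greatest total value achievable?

Best value-per-unit is option 2 at 31/8; filling with it alone gives 3×31 = 93.
Optimal mix: 2×option 1 + 1×option 2 → size 26, value 93.

93 pts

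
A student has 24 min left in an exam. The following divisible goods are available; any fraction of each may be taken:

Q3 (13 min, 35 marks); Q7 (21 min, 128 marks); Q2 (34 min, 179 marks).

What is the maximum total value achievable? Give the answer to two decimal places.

143.79

Take in order of value per unit:
- Q7 (128/21 per unit): all 21 → value 128, running total 128.00
- Q2 (179/34 per unit): 3 of 34 → value 3×179/34 = 15.7941, running total 143.79
Total 143.79.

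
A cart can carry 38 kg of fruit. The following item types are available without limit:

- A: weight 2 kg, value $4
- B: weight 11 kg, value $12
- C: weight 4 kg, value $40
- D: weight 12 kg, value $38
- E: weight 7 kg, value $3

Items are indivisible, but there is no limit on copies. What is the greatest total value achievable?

$364

Best value-per-unit is C at 40/4; filling with it alone gives 9×40 = 360.
Optimal mix: 1×A + 9×C → weight 38, value 364.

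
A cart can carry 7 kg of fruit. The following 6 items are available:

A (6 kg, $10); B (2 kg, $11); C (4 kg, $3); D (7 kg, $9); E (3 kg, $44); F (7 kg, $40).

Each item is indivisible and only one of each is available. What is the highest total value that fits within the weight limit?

This is a 0/1 knapsack; check combinations near the capacity.
- B+E: weight 2+3=5, value 11+44=55
- C+E: weight 4+3=7, value 3+44=47
- E: weight 3, value 44
Best: $55.

$55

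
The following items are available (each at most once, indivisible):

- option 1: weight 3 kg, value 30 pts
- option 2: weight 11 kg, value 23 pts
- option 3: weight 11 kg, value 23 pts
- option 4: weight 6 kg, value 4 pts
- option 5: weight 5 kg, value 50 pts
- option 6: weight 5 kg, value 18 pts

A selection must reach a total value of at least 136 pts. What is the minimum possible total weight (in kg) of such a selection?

35

Subsets with value ≥ 136, sorted by total weight:
- option 1+option 2+option 3+option 5+option 6: weight 35, value 144
- option 1+option 2+option 3+option 4+option 5+option 6: weight 41, value 148
Minimum weight: 35 kg.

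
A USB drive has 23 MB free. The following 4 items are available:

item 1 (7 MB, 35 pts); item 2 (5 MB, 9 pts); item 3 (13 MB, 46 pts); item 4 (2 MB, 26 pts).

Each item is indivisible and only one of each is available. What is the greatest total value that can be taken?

107 pts

Check high-value combinations within 23 MB:
- item 1+item 3+item 4: size 7+13+2=22, value 35+46+26=107
- item 1+item 3: size 7+13=20, value 35+46=81
- item 2+item 3+item 4: size 5+13+2=20, value 9+46+26=81
- item 3+item 4: size 13+2=15, value 46+26=72
Best: 107 pts.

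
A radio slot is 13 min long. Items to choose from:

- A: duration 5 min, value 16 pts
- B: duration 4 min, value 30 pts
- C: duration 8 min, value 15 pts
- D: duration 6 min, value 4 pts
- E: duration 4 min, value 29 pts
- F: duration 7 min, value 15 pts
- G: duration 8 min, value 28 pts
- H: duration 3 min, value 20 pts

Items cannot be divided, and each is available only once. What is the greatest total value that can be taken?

Check high-value combinations within 13 min:
- B+E+H: duration 4+4+3=11, value 30+29+20=79
- A+B+E: duration 5+4+4=13, value 16+30+29=75
- A+B+H: duration 5+4+3=12, value 16+30+20=66
- A+E+H: duration 5+4+3=12, value 16+29+20=65
Best: 79 pts.

79 pts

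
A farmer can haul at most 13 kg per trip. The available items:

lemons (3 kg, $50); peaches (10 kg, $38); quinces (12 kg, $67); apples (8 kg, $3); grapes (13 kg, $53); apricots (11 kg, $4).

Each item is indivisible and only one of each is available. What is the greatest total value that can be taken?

Check high-value combinations within 13 kg:
- lemons+peaches: weight 3+10=13, value 50+38=88
- quinces: weight 12, value 67
- lemons+apples: weight 3+8=11, value 50+3=53
Best: $88.

$88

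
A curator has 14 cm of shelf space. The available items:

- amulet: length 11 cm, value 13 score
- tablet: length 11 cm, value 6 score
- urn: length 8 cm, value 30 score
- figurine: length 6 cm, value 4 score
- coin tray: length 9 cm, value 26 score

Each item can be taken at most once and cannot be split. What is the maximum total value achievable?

34 score

This is a 0/1 knapsack; check combinations near the capacity.
- urn+figurine: length 8+6=14, value 30+4=34
- urn: length 8, value 30
- coin tray: length 9, value 26
Best: 34 score.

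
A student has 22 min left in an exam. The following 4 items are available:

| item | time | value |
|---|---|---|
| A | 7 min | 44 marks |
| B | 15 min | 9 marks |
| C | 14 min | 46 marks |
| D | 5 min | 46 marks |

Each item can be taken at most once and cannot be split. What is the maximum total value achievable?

92 marks

Check high-value combinations within 22 min:
- C+D: time 14+5=19, value 46+46=92
- A+D: time 7+5=12, value 44+46=90
- A+C: time 7+14=21, value 44+46=90
- B+D: time 15+5=20, value 9+46=55
Best: 92 marks.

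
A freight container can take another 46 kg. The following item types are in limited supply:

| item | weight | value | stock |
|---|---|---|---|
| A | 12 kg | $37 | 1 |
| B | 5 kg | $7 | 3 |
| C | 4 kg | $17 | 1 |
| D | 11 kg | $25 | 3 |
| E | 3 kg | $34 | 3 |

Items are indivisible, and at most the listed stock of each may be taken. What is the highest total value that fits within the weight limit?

$195

Top feasible selections:
- 1×A + 2×B + 1×C + 1×D + 3×E: weight 46, value 195
- 1×C + 3×D + 3×E: weight 46, value 194
- 1×A + 2×D + 3×E: weight 43, value 189
Best: $195.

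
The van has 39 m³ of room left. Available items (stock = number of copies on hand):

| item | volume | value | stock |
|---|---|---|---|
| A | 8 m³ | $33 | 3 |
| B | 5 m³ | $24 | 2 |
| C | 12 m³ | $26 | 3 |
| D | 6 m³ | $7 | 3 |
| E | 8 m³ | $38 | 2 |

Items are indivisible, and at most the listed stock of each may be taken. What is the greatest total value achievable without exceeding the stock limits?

$166

Top feasible selections:
- 2×A + 1×B + 2×E: volume 37, value 166
- 3×A + 1×B + 1×E: volume 37, value 161
- 1×A + 2×B + 2×E: volume 34, value 157
Best: $166.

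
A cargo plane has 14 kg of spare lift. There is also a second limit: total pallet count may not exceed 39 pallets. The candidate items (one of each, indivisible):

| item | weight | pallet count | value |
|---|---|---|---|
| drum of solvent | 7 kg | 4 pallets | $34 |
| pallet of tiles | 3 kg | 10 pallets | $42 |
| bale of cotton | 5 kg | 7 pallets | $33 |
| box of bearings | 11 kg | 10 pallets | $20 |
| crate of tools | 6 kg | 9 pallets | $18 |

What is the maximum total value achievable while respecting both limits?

$93

Feasible sets respecting both limits:
- pallet of tiles+bale of cotton+crate of tools: weight 14, pallet count 26, value 93
- drum of solvent+pallet of tiles: weight 10, pallet count 14, value 76
- pallet of tiles+bale of cotton: weight 8, pallet count 17, value 75
Best: $93.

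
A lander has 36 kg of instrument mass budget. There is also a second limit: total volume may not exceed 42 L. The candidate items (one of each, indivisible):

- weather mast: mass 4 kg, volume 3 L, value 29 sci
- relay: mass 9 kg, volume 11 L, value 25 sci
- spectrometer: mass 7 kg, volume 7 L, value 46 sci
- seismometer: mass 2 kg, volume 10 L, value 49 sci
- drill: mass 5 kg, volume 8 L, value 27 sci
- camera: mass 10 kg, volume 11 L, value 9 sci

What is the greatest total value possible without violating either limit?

Feasible sets respecting both limits:
- weather mast+relay+spectrometer+seismometer+drill: mass 27, volume 39, value 176
- weather mast+spectrometer+seismometer+drill+camera: mass 28, volume 39, value 160
- weather mast+relay+spectrometer+seismometer+camera: mass 32, volume 42, value 158
- weather mast+spectrometer+seismometer+drill: mass 18, volume 28, value 151
Best: 176 sci.

176 sci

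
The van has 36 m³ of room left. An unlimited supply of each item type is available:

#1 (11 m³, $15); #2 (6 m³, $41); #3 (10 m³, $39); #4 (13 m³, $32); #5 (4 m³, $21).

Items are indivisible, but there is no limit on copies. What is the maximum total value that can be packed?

$246

Best value-per-unit is #2 at 41/6, and filling with it alone uses volume 6×6=36. No mix of the others beats 6×41 = 246.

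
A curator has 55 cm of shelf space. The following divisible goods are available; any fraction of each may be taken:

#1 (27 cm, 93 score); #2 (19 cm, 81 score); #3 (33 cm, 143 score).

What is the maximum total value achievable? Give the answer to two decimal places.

234.33

Take in order of value per unit:
- #3 (143/33 per unit): all 33 → value 143, running total 143.00
- #2 (81/19 per unit): all 19 → value 81, running total 224.00
- #1 (93/27 per unit): 3 of 27 → value 3×93/27 = 10.3333, running total 234.33
Total 234.33.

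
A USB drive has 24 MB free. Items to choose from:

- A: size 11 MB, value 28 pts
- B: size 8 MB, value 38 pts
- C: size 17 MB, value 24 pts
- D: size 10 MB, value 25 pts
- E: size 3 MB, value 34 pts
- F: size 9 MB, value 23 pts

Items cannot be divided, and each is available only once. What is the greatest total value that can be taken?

Check high-value combinations within 24 MB:
- A+B+E: size 11+8+3=22, value 28+38+34=100
- B+D+E: size 8+10+3=21, value 38+25+34=97
- B+E+F: size 8+3+9=20, value 38+34+23=95
- A+D+E: size 11+10+3=24, value 28+25+34=87
- A+E+F: size 11+3+9=23, value 28+34+23=85
Best: 100 pts.

100 pts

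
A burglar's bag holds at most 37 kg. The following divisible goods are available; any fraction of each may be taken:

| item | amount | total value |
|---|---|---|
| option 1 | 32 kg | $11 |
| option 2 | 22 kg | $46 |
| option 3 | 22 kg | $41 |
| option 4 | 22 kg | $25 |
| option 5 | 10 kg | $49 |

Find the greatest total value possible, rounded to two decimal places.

104.32

Take in order of value per unit:
- option 5 (49/10 per unit): all 10 → value 49, running total 49.00
- option 2 (46/22 per unit): all 22 → value 46, running total 95.00
- option 3 (41/22 per unit): 5 of 22 → value 5×41/22 = 9.3182, running total 104.32
Total 104.32.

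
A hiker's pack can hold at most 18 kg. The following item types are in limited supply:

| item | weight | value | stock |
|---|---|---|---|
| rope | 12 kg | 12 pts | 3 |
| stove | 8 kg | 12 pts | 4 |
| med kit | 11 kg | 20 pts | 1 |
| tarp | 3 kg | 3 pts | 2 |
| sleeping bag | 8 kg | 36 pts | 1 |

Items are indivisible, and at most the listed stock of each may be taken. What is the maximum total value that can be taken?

48 pts

Top feasible selections:
- 1×stove + 1×sleeping bag: weight 16, value 48
- 2×tarp + 1×sleeping bag: weight 14, value 42
Best: 48 pts.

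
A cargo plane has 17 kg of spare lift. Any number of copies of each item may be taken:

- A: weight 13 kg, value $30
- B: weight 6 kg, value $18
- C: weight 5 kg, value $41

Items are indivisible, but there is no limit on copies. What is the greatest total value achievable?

$123

Best value-per-unit is C at 41/5, and filling with it alone uses weight 3×5=15. No mix of the others beats 3×41 = 123.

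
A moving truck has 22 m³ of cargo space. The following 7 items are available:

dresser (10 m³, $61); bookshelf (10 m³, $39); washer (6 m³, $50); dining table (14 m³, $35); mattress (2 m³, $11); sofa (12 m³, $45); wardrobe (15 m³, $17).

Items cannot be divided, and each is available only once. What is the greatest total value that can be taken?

This is a 0/1 knapsack; check combinations near the capacity.
- dresser+washer+mattress: volume 10+6+2=18, value 61+50+11=122
- dresser+washer: volume 10+6=16, value 61+50=111
- dresser+bookshelf+mattress: volume 10+10+2=22, value 61+39+11=111
- washer+mattress+sofa: volume 6+2+12=20, value 50+11+45=106
Best: $122.

$122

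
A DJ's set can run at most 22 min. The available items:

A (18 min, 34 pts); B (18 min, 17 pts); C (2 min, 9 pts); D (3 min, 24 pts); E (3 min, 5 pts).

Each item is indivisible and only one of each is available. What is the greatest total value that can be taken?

Check high-value combinations within 22 min:
- A+D: duration 18+3=21, value 34+24=58
- A+C: duration 18+2=20, value 34+9=43
- B+D: duration 18+3=21, value 17+24=41
- A+E: duration 18+3=21, value 34+5=39
- C+D+E: duration 2+3+3=8, value 9+24+5=38
Best: 58 pts.

58 pts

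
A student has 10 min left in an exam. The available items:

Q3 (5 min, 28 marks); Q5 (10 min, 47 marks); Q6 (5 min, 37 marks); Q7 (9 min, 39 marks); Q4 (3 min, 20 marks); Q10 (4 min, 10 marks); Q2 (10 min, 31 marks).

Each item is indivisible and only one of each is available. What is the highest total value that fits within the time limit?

This is a 0/1 knapsack; check combinations near the capacity.
- Q3+Q6: time 5+5=10, value 28+37=65
- Q6+Q4: time 5+3=8, value 37+20=57
- Q3+Q4: time 5+3=8, value 28+20=48
- Q6+Q10: time 5+4=9, value 37+10=47
Best: 65 marks.

65 marks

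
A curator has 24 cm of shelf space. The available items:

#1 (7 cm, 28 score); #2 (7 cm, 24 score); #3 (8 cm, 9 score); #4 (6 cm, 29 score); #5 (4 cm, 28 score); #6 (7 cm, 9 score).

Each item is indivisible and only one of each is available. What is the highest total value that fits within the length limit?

109 score

Check high-value combinations within 24 cm:
- #1+#2+#4+#5: length 7+7+6+4=24, value 28+24+29+28=109
- #1+#4+#5+#6: length 7+6+4+7=24, value 28+29+28+9=94
- #2+#4+#5+#6: length 7+6+4+7=24, value 24+29+28+9=90
Best: 109 score.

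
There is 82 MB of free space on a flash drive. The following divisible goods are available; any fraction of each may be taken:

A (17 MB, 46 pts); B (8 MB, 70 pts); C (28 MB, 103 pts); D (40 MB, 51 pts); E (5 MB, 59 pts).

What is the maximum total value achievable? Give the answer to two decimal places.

Take in order of value per unit:
- E (59/5 per unit): all 5 → value 59, running total 59.00
- B (70/8 per unit): all 8 → value 70, running total 129.00
- C (103/28 per unit): all 28 → value 103, running total 232.00
- A (46/17 per unit): all 17 → value 46, running total 278.00
- D (51/40 per unit): 24 of 40 → value 24×51/40 = 30.6000, running total 308.60
Total 308.60.

308.60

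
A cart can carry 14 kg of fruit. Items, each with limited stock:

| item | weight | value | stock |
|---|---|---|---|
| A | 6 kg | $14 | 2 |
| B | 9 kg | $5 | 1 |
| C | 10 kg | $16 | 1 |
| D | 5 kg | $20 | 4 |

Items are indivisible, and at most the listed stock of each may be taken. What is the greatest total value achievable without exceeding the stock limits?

$40

Best selections within weight 14 and stock limits:
- 2×D: weight 10, value 40
- 1×A + 1×D: weight 11, value 34
Best: $40.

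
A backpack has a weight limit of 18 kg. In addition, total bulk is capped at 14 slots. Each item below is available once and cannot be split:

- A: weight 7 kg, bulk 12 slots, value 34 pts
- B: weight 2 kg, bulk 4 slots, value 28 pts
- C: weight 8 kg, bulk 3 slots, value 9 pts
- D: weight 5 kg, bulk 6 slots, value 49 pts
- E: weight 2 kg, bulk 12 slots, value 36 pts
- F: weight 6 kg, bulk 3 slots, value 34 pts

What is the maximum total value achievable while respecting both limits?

Feasible sets respecting both limits:
- B+D+F: weight 13, bulk 13, value 111
- B+C+D: weight 15, bulk 13, value 86
- D+F: weight 11, bulk 9, value 83
- B+D: weight 7, bulk 10, value 77
Best: 111 pts.

111 pts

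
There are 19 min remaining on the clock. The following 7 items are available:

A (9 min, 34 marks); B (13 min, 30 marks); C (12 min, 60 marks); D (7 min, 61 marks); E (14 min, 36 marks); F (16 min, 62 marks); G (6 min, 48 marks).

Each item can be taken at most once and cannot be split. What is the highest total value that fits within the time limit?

This is a 0/1 knapsack; check combinations near the capacity.
- C+D: time 12+7=19, value 60+61=121
- D+G: time 7+6=13, value 61+48=109
- C+G: time 12+6=18, value 60+48=108
- A+D: time 9+7=16, value 34+61=95
Best: 121 marks.

121 marks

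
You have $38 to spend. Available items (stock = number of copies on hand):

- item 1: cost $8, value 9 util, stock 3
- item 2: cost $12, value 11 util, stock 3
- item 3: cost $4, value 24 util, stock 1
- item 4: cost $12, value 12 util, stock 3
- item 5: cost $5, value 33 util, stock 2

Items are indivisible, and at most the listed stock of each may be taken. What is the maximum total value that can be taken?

117 util

Best selections within cost 38 and stock limits:
- 3×item 1 + 1×item 3 + 2×item 5: cost 38, value 117
- 1×item 3 + 2×item 4 + 2×item 5: cost 38, value 114
- 1×item 2 + 1×item 3 + 1×item 4 + 2×item 5: cost 38, value 113
Best: 117 util.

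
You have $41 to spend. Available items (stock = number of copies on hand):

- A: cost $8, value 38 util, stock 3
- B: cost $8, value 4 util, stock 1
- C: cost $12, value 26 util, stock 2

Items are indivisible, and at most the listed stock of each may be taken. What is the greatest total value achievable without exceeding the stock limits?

140 util

Top feasible selections:
- 3×A + 1×C: cost 36, value 140
- 2×A + 2×C: cost 40, value 128
Best: 140 util.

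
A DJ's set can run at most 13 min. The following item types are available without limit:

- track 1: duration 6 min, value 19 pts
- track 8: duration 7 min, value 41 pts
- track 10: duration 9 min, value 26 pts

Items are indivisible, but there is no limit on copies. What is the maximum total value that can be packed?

60 pts

Best value-per-unit is track 8 at 41/7; filling with it alone gives 1×41 = 41.
Optimal mix: 1×track 1 + 1×track 8 → duration 13, value 60.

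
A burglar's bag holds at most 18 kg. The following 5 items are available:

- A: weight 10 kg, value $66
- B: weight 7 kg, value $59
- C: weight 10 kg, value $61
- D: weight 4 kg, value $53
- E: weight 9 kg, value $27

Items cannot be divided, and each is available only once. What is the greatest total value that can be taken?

$125

This is a 0/1 knapsack; check combinations near the capacity.
- A+B: weight 10+7=17, value 66+59=125
- B+C: weight 7+10=17, value 59+61=120
- A+D: weight 10+4=14, value 66+53=119
Best: $125.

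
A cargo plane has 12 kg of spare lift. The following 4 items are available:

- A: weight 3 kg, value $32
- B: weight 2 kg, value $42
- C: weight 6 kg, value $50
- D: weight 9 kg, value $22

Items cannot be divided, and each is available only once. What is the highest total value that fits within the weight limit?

$124

Check high-value combinations within 12 kg:
- A+B+C: weight 3+2+6=11, value 32+42+50=124
- B+C: weight 2+6=8, value 42+50=92
- A+C: weight 3+6=9, value 32+50=82
- A+B: weight 3+2=5, value 32+42=74
Best: $124.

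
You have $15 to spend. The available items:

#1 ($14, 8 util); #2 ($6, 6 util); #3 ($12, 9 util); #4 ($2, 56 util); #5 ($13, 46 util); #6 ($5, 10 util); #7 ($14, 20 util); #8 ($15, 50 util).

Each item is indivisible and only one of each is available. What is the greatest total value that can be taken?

102 util

Check high-value combinations within $15:
- #4+#5: cost 2+13=15, value 56+46=102
- #2+#4+#6: cost 6+2+5=13, value 6+56+10=72
- #4+#6: cost 2+5=7, value 56+10=66
Best: 102 util.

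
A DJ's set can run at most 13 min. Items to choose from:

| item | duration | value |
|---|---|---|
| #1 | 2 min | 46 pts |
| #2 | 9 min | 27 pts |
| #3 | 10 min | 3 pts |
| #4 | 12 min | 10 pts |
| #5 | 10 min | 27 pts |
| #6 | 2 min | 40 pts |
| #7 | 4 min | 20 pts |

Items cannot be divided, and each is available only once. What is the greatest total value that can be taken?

113 pts

Check high-value combinations within 13 min:
- #1+#2+#6: duration 2+9+2=13, value 46+27+40=113
- #1+#6+#7: duration 2+2+4=8, value 46+40+20=106
- #1+#6: duration 2+2=4, value 46+40=86
Best: 113 pts.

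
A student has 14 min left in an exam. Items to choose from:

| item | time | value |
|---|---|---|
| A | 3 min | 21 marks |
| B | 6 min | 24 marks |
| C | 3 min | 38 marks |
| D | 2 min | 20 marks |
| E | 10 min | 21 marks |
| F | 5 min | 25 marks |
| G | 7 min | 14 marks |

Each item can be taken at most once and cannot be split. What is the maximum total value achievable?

Check high-value combinations within 14 min:
- A+C+D+F: time 3+3+2+5=13, value 21+38+20+25=104
- A+B+C+D: time 3+6+3+2=14, value 21+24+38+20=103
- B+C+F: time 6+3+5=14, value 24+38+25=87
- A+C+F: time 3+3+5=11, value 21+38+25=84
- C+D+F: time 3+2+5=10, value 38+20+25=83
Best: 104 marks.

104 marks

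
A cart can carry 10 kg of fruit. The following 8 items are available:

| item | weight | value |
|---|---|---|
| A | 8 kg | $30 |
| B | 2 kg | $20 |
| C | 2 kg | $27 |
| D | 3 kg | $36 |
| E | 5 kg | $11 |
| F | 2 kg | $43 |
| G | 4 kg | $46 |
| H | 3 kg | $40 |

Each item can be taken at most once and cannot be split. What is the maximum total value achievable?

$146

This is a 0/1 knapsack; check combinations near the capacity.
- C+D+F+H: weight 2+3+2+3=10, value 27+36+43+40=146
- B+D+F+H: weight 2+3+2+3=10, value 20+36+43+40=139
- B+C+F+G: weight 2+2+2+4=10, value 20+27+43+46=136
- B+C+F+H: weight 2+2+2+3=9, value 20+27+43+40=130
- F+G+H: weight 2+4+3=9, value 43+46+40=129
Best: $146.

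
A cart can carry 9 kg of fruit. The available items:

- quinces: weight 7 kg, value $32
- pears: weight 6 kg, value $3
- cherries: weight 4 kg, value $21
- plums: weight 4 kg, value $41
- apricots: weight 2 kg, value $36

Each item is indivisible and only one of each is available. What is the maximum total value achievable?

Check high-value combinations within 9 kg:
- plums+apricots: weight 4+2=6, value 41+36=77
- quinces+apricots: weight 7+2=9, value 32+36=68
- cherries+plums: weight 4+4=8, value 21+41=62
Best: $77.

$77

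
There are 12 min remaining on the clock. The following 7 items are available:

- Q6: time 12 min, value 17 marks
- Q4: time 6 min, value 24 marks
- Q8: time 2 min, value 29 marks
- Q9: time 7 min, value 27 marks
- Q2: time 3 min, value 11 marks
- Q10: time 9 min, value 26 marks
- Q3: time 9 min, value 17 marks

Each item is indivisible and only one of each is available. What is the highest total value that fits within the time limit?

67 marks

This is a 0/1 knapsack; check combinations near the capacity.
- Q8+Q9+Q2: time 2+7+3=12, value 29+27+11=67
- Q4+Q8+Q2: time 6+2+3=11, value 24+29+11=64
- Q8+Q9: time 2+7=9, value 29+27=56
- Q8+Q10: time 2+9=11, value 29+26=55
- Q4+Q8: time 6+2=8, value 24+29=53
Best: 67 marks.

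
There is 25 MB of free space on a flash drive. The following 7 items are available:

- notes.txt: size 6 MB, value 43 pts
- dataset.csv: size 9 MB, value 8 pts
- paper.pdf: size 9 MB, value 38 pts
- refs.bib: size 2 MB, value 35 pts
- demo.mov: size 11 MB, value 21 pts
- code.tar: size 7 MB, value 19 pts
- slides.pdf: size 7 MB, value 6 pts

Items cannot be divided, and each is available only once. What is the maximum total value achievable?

This is a 0/1 knapsack; check combinations near the capacity.
- notes.txt+paper.pdf+refs.bib+code.tar: size 6+9+2+7=24, value 43+38+35+19=135
- notes.txt+paper.pdf+refs.bib+slides.pdf: size 6+9+2+7=24, value 43+38+35+6=122
- notes.txt+paper.pdf+refs.bib: size 6+9+2=17, value 43+38+35=116
Best: 135 pts.

135 pts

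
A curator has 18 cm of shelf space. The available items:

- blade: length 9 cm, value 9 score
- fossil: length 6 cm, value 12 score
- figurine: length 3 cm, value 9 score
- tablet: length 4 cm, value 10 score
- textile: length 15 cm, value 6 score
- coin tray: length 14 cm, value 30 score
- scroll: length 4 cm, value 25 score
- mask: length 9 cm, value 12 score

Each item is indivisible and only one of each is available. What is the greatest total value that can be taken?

56 score

Check high-value combinations within 18 cm:
- fossil+figurine+tablet+scroll: length 6+3+4+4=17, value 12+9+10+25=56
- coin tray+scroll: length 14+4=18, value 30+25=55
- fossil+tablet+scroll: length 6+4+4=14, value 12+10+25=47
Best: 56 score.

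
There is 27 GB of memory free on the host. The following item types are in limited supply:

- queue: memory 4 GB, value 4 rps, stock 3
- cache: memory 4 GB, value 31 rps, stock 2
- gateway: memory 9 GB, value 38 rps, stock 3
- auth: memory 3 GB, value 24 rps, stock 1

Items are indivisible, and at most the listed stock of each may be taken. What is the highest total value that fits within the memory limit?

Best selections within memory 27 and stock limits:
- 2×cache + 2×gateway: memory 26, value 138
- 1×cache + 2×gateway + 1×auth: memory 25, value 131
Best: 138 rps.

138 rps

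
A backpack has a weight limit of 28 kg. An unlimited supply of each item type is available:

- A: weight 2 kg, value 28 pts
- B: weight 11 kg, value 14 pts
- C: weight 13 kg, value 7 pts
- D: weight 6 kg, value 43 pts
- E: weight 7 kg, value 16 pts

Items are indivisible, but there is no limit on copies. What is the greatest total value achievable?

Best value-per-unit is A at 28/2, and filling with it alone uses weight 14×2=28. No mix of the others beats 14×28 = 392.

392 pts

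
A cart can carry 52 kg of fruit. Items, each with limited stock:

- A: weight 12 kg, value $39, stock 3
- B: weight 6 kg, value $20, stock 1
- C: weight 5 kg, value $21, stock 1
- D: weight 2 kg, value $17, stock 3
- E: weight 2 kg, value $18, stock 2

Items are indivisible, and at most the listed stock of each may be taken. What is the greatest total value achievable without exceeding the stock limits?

Best selections within weight 52 and stock limits:
- 3×A + 1×C + 3×D + 2×E: weight 51, value 225
- 3×A + 1×B + 3×D + 2×E: weight 52, value 224
- 3×A + 1×C + 2×D + 2×E: weight 49, value 208
- 3×A + 1×C + 3×D + 1×E: weight 49, value 207
Best: $225.

$225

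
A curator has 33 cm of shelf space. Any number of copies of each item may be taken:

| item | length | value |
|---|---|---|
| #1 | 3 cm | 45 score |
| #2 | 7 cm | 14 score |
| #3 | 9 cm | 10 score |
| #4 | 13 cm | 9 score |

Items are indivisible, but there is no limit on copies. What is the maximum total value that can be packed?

495 score

Best value-per-unit is #1 at 45/3, and filling with it alone uses length 11×3=33. No mix of the others beats 11×45 = 495.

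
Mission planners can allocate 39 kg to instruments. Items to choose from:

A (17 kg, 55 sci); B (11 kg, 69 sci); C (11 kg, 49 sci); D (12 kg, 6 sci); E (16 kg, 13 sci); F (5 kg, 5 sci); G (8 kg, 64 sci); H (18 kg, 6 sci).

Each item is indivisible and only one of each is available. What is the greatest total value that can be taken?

This is a 0/1 knapsack; check combinations near the capacity.
- A+B+G: mass 17+11+8=36, value 55+69+64=188
- B+C+F+G: mass 11+11+5+8=35, value 69+49+5+64=187
- B+C+G: mass 11+11+8=30, value 69+49+64=182
- A+B+C: mass 17+11+11=39, value 55+69+49=173
- A+C+G: mass 17+11+8=36, value 55+49+64=168
Best: 188 sci.

188 sci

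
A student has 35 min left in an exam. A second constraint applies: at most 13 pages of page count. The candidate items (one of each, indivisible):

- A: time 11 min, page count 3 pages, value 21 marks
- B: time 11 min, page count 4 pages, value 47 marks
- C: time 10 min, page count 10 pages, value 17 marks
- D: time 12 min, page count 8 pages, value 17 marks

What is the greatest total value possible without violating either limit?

68 marks

Feasible sets respecting both limits:
- A+B: time 22, page count 7, value 68
- B+D: time 23, page count 12, value 64
- B: time 11, page count 4, value 47
Best: 68 marks.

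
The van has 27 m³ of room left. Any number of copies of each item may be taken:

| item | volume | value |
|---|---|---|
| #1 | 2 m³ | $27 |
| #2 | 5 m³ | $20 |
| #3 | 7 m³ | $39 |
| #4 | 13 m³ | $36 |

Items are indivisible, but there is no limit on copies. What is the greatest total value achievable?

Best value-per-unit is #1 at 27/2, and filling with it alone uses volume 13×2=26. No mix of the others beats 13×27 = 351.

$351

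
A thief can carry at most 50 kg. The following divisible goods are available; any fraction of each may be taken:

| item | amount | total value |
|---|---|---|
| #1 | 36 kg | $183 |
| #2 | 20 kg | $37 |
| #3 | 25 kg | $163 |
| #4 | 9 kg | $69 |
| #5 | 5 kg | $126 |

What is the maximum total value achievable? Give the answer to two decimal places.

Take in order of value per unit:
- #5 (126/5 per unit): all 5 → value 126, running total 126.00
- #4 (69/9 per unit): all 9 → value 69, running total 195.00
- #3 (163/25 per unit): all 25 → value 163, running total 358.00
- #1 (183/36 per unit): 11 of 36 → value 11×183/36 = 55.9167, running total 413.92
Total 413.92.

413.92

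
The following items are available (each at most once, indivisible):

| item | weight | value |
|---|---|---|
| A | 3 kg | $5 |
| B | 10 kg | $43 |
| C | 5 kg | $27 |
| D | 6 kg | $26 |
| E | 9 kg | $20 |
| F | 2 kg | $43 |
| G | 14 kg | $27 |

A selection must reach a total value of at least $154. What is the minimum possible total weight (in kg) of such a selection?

Subsets with value ≥ 154, sorted by total weight:
- B+C+D+E+F: weight 32, value 159
- A+B+C+D+E+F: weight 35, value 164
- B+C+D+F+G: weight 37, value 166
Minimum weight: 32 kg.

32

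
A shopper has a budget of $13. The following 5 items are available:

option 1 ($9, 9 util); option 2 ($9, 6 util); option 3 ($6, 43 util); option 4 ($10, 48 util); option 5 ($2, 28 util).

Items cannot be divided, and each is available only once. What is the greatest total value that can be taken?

This is a 0/1 knapsack; check combinations near the capacity.
- option 4+option 5: cost 10+2=12, value 48+28=76
- option 3+option 5: cost 6+2=8, value 43+28=71
- option 4: cost 10, value 48
- option 3: cost 6, value 43
Best: 76 util.

76 util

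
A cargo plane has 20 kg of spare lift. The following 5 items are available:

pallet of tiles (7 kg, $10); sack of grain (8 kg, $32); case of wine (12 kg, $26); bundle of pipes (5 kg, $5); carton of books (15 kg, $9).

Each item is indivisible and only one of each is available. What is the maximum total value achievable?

$58

Check high-value combinations within 20 kg:
- sack of grain+case of wine: weight 8+12=20, value 32+26=58
- pallet of tiles+sack of grain+bundle of pipes: weight 7+8+5=20, value 10+32+5=47
- pallet of tiles+sack of grain: weight 7+8=15, value 10+32=42
- sack of grain+bundle of pipes: weight 8+5=13, value 32+5=37
- pallet of tiles+case of wine: weight 7+12=19, value 10+26=36
Best: $58.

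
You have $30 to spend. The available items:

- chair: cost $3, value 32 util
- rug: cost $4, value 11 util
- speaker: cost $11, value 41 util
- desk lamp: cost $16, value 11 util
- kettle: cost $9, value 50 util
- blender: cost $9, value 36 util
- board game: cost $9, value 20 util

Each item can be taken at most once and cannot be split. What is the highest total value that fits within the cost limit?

138 util

Check high-value combinations within $30:
- chair+kettle+blender+board game: cost 3+9+9+9=30, value 32+50+36+20=138
- chair+rug+speaker+kettle: cost 3+4+11+9=27, value 32+11+41+50=134
- chair+rug+kettle+blender: cost 3+4+9+9=25, value 32+11+50+36=129
- speaker+kettle+blender: cost 11+9+9=29, value 41+50+36=127
- chair+speaker+kettle: cost 3+11+9=23, value 32+41+50=123
Best: 138 util.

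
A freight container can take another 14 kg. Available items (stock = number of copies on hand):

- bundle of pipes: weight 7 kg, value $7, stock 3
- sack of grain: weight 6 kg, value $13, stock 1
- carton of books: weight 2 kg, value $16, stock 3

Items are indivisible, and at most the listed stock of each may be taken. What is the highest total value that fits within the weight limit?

$61

Best selections within weight 14 and stock limits:
- 1×sack of grain + 3×carton of books: weight 12, value 61
- 1×bundle of pipes + 3×carton of books: weight 13, value 55
Best: $61.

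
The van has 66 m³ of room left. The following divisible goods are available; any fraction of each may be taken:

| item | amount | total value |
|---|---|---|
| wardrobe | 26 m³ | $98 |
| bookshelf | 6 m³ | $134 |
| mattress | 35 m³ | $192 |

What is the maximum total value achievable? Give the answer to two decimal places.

Take in order of value per unit:
- bookshelf (134/6 per unit): all 6 → value 134, running total 134.00
- mattress (192/35 per unit): all 35 → value 192, running total 326.00
- wardrobe (98/26 per unit): 25 of 26 → value 25×98/26 = 94.2308, running total 420.23
Total 420.23.

420.23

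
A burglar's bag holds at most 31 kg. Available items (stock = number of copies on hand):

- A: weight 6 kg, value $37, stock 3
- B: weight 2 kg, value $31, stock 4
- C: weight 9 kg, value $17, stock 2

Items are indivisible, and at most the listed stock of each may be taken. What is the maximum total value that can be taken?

$235

Top feasible selections:
- 3×A + 4×B: weight 26, value 235
- 2×A + 4×B + 1×C: weight 29, value 215
- 3×A + 3×B: weight 24, value 204
- 2×A + 4×B: weight 20, value 198
Best: $235.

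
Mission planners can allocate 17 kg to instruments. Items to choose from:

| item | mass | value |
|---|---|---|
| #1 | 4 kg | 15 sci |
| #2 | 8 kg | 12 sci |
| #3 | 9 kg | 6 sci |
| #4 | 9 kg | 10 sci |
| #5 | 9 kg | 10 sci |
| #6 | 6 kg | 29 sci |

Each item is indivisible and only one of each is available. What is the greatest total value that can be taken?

Check high-value combinations within 17 kg:
- #1+#6: mass 4+6=10, value 15+29=44
- #2+#6: mass 8+6=14, value 12+29=41
- #4+#6: mass 9+6=15, value 10+29=39
- #5+#6: mass 9+6=15, value 10+29=39
Best: 44 sci.

44 sci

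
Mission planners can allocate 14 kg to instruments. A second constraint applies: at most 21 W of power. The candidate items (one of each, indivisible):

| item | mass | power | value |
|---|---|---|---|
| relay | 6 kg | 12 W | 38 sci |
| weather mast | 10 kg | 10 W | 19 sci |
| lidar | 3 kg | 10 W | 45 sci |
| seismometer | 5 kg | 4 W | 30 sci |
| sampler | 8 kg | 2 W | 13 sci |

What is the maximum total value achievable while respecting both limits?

Feasible sets respecting both limits:
- lidar+seismometer: mass 8, power 14, value 75
- relay+seismometer: mass 11, power 16, value 68
- weather mast+lidar: mass 13, power 20, value 64
- lidar+sampler: mass 11, power 12, value 58
Best: 75 sci.

75 sci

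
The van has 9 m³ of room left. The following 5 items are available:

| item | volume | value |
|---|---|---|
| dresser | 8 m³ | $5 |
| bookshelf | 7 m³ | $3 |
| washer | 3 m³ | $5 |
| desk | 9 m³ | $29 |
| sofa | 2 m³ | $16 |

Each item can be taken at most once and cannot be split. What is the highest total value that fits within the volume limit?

$29

Check high-value combinations within 9 m³:
- desk: volume 9, value 29
- washer+sofa: volume 3+2=5, value 5+16=21
- bookshelf+sofa: volume 7+2=9, value 3+16=19
- sofa: volume 2, value 16
- washer: volume 3, value 5
Best: $29.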